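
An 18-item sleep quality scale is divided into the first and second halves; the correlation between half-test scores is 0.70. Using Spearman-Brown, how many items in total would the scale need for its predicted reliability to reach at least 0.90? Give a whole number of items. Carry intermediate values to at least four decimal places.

35

r_full = 2(0.70)/(1 + 0.70) = 0.8235
Solve Spearman-Brown for n: n = 0.90(1 − 0.8235) / [0.8235(1 − 0.90)] = 1.9290
Items = 1.9290 × 18 ≈ 34.72 → 35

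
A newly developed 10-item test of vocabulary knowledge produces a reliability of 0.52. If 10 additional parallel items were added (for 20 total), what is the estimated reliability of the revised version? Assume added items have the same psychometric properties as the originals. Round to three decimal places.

0.684

Length ratio n = 20/10 = 2
r_new = 2·0.52 / [1 + (2 − 1)·0.52]
     = 1.0400 / 1.5200 = 0.6842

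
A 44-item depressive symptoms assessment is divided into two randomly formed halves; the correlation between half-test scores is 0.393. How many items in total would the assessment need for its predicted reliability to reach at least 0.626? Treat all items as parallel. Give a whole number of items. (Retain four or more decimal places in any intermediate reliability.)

57

Corrected full-test reliability: r_full = 2 × 0.393 / (1 + 0.393) ≈ 0.5642
Solve Spearman-Brown for n: n = 0.626(1 − 0.5642) / [0.5642(1 − 0.626)] = 1.2929
Items = 1.2929 × 44 ≈ 56.89 → 57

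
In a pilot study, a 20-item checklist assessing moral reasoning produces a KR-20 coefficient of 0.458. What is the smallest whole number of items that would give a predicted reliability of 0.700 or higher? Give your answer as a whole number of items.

56

Rearranging the Spearman-Brown formula for n,
n = r_target (1 − r_old) / [ r_old (1 − r_target) ]
n = [0.700 × 0.542] / [0.458 × 0.300]
n = 0.379400 / 0.137400 ≈ 2.7613
So the test needs 2.7613 × 20 ≈ 55.23 items; rounding up, 56.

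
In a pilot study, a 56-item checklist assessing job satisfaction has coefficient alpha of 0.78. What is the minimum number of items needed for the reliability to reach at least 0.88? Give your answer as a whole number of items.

n = 0.88 × (1 − 0.78) / [ 0.78 × (1 − 0.88) ]
n = 0.1936 / 0.0936 ≈ 2.0684
2.0684 × 56 = 115.83 → 116 items

116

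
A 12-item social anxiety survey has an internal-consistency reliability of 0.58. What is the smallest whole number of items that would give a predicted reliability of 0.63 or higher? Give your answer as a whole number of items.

15

Invert Spearman-Brown to solve for n:
n = r*(1 − r) / [ r (1 − r*) ]
n = [0.63 × 0.42] / [0.58 × 0.37]
n = 0.2646 / 0.2146 ≈ 1.2330
1.2330 × 12 = 14.80 → 15 items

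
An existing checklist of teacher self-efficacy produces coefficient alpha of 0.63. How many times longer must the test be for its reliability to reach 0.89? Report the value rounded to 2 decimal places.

4.75

Invert Spearman-Brown to solve for n:
n = r*(1 − r) / [ r (1 − r*) ]
n = [0.89 × 0.37] / [0.63 × 0.11]
n = 0.3293 / 0.0693 ≈ 4.7518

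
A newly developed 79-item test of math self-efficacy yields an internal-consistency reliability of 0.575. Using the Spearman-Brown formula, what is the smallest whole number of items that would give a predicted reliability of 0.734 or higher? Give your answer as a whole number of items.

Invert Spearman-Brown to solve for n:
n = r*(1 − r) / [ r (1 − r*) ]
n = [0.734 × 0.425] / [0.575 × 0.266]
  = 0.311950 / 0.152950 = 2.0396
Items needed = n × 79 = 2.0396 × 79 ≈ 161.13 → round up to 162

162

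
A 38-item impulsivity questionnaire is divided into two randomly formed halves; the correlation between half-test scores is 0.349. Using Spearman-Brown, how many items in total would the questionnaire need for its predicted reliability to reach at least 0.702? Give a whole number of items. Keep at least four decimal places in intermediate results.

Corrected full-test reliability: r_full = 2 × 0.349 / (1 + 0.349) ≈ 0.5174
Solve Spearman-Brown for n: n = 0.702(1 − 0.5174) / [0.5174(1 − 0.702)] = 2.1973
Required items = 2.1973 × 38 = 83.50, so 84 items.

84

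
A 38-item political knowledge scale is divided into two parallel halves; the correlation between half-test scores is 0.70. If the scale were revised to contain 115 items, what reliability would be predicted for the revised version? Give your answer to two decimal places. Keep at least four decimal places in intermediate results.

0.93

Spearman-Brown correction (n = 2): r_full = 2·0.70/(1 + 0.70) = 0.8235
Length factor from 38 to 115 items: n = 115/38 = 3.0263
r_new = n·r_full / (1 + (n − 1)·r_full) = 2.4922 / 2.6687 ≈ 0.9339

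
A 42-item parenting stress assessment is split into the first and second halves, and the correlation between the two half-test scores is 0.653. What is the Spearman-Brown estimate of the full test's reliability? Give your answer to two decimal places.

0.79

r_full = 2r_hh / (1 + r_hh) = 2 × 0.653 / (1 + 0.653)
       = 1.3060 / 1.6530 = 0.7901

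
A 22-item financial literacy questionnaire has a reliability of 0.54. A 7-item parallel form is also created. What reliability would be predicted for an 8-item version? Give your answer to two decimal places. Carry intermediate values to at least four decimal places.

0.30

The 7-item form is not needed; work directly from the 22-item form with n = 8/22 = 0.3636.
r_{8} = n·r / (1 + (n − 1)·r) = 0.1963 / 0.6563 ≈ 0.2991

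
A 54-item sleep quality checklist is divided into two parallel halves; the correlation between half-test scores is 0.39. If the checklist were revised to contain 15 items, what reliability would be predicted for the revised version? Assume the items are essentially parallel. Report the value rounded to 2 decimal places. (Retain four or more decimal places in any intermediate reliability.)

0.26

Full-test reliability from the split-half r: r_full = 2(0.39)/(1 + 0.39) = 0.5612
Length factor from 54 to 15 items: n = 15/54 = 0.2778
r_new = n·r_full / (1 + (n − 1)·r_full) = 0.1559 / 0.5947 ≈ 0.2621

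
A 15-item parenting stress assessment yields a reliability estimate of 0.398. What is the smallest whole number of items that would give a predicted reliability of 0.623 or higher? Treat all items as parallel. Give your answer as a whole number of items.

n = [0.623 × 0.602] / [0.398 × 0.377]
n = 0.375046 / 0.150046 ≈ 2.4995
Items needed = n × 15 = 2.4995 × 15 ≈ 37.49 → round up to 38

38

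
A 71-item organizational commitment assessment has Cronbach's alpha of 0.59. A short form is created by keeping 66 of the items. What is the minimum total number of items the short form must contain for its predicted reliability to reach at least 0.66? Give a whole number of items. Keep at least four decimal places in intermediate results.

96

Short-form reliability: n = 66/71 = 0.9296; r_66 = n·r/(1+(n−1)r) ≈ 0.5722
Then solve for n' with r_old = 0.5722, r_target = 0.66: n' = 0.66(1 − 0.5722)/[0.5722(1 − 0.66)] = 1.4513
Items = 1.4513 × 66 ≈ 95.79 → 96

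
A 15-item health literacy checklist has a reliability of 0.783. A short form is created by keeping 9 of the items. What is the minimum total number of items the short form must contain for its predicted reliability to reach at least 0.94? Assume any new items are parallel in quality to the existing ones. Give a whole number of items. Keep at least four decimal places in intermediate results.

66

Short-form reliability: n = 9/15 = 0.6000; r_9 = n·r/(1+(n−1)r) ≈ 0.6840
Then solve for n' with r_old = 0.6840, r_target = 0.94: n' = 0.94(1 − 0.6840)/[0.6840(1 − 0.94)] = 7.2378
Items = 7.2378 × 9 ≈ 65.14 → 66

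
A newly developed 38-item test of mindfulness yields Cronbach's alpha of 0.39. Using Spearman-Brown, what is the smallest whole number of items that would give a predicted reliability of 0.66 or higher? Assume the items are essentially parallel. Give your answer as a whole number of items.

Invert Spearman-Brown to solve for n:
n = r*(1 − r) / [ r (1 − r*) ]
n = 0.66(1 − 0.39) / [0.39(1 − 0.66)]
  = 0.4026 / 0.1326 = 3.0362
Items needed = n × 38 = 3.0362 × 38 ≈ 115.38 → round up to 116

116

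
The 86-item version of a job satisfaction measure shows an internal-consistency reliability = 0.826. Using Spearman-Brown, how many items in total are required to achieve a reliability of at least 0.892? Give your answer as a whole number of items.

150

Spearman-Brown solved for the length factor n:
n = r_target (1 − r_old) / [ r_old (1 − r_target) ]
n = [0.892 × 0.174] / [0.826 × 0.108]
  = 0.155208 / 0.089208 = 1.7398
1.7398 × 86 = 149.62 → 150 items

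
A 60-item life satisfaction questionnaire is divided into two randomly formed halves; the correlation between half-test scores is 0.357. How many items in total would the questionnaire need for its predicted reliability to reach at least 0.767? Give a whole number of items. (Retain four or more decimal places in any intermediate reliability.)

Corrected full-test reliability: r_full = 2 × 0.357 / (1 + 0.357) ≈ 0.5262
Solve Spearman-Brown for n: n = 0.767(1 − 0.5262) / [0.5262(1 − 0.767)] = 2.9640
Items = 2.9640 × 60 ≈ 177.84 → 178

178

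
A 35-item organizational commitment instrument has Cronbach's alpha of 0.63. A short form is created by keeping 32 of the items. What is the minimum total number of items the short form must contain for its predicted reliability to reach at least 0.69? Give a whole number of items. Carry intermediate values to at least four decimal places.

46

First, r for the 32-item form: n = 32/35 = 0.9143, so r_32 = 0.9143·0.63/(1 + (0.9143 − 1)·0.63) = 0.6089
Then solve for n' with r_old = 0.6089, r_target = 0.69: n' = 0.69(1 − 0.6089)/[0.6089(1 − 0.69)] = 1.4296
Total items = 1.4296 × 32 = 45.75, rounded up to 46.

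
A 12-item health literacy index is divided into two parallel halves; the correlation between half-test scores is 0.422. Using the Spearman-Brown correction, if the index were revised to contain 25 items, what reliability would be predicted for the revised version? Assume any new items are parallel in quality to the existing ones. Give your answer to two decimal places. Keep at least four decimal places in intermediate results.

0.75

Full-test reliability from the split-half r: r_full = 2(0.422)/(1 + 0.422) = 0.5935
Length factor from 12 to 25 items: n = 25/12 = 2.0833
r_new = n·r_full / (1 + (n − 1)·r_full) = 1.2364 / 1.6429 ≈ 0.7526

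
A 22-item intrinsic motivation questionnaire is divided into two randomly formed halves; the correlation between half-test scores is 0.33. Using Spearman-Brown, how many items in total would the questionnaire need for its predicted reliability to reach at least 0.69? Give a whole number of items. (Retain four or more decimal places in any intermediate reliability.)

50

Corrected full-test reliability: r_full = 2 × 0.33 / (1 + 0.33) ≈ 0.4962
Solve Spearman-Brown for n: n = 0.69(1 − 0.4962) / [0.4962(1 − 0.69)] = 2.2599
Required items = 2.2599 × 22 = 49.72, so 50 items.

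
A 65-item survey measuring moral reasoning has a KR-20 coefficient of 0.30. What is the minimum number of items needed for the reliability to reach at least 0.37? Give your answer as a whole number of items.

90

Invert Spearman-Brown to solve for n:
n = r*(1 − r) / [ r (1 − r*) ]
n = 0.37 × (1 − 0.30) / [ 0.30 × (1 − 0.37) ]
n = 0.2590 / 0.1890 ≈ 1.3704
Items needed = n × 65 = 1.3704 × 65 ≈ 89.08 → round up to 90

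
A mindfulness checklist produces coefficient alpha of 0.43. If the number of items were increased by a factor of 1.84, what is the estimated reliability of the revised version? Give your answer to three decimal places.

0.581

Apply the Spearman-Brown prophecy formula, r' = nr / [1 + (n − 1)r]:
r_new = (1.84 × 0.43) / (1 + (1.84 − 1) × 0.43)
r_new = 0.7912 / 1.3612 ≈ 0.5813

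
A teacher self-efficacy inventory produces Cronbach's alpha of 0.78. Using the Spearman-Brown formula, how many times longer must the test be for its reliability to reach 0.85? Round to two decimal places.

1.60

Invert Spearman-Brown to solve for n:
n = r*(1 − r) / [ r (1 − r*) ]
n = 0.85(1 − 0.78) / [0.78(1 − 0.85)]
n = 0.1870 / 0.1170 ≈ 1.5983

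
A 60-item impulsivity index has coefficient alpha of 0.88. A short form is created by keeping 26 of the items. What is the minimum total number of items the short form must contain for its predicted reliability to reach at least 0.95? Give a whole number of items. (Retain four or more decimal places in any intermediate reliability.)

156

First, r for the 26-item form: n = 26/60 = 0.4333, so r_26 = 0.4333·0.88/(1 + (0.4333 − 1)·0.88) = 0.7606
Length factor from the short form to reach 0.95: n' = 0.95(1 − 0.7606) / [0.7606(1 − 0.95)] ≈ 5.9803
Items = 5.9803 × 26 ≈ 155.49 → 156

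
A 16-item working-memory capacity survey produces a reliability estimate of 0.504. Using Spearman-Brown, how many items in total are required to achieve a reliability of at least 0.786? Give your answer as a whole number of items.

58

Rearranging the Spearman-Brown formula for n,
n = r_target (1 − r_old) / [ r_old (1 − r_target) ]
n = 0.786(1 − 0.504) / [0.504(1 − 0.786)]
  = 0.389856 / 0.107856 = 3.6146
Items needed = n × 16 = 3.6146 × 16 ≈ 57.83 → round up to 58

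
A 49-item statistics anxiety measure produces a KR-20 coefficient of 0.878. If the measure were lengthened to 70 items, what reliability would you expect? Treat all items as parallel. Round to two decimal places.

0.91

n = 70/49 = 1.4286
r_new = (1.4286 × 0.878) / (1 + (1.4286 − 1) × 0.878)
r_new = 1.2543 / 1.3763 ≈ 0.9114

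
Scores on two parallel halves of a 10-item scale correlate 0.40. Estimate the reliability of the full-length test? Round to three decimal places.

Apply the Spearman-Brown correction with n = 2:
r_full = 2(0.40) / (1 + 0.40)
       = 0.8000 / 1.4000 = 0.5714

0.571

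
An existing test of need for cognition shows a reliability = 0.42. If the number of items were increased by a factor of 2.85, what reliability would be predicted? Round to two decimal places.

r_new = 2.85·0.42 / [1 + (2.85 − 1)·0.42]
r_new = 1.1970 / 1.7770 ≈ 0.6736

0.67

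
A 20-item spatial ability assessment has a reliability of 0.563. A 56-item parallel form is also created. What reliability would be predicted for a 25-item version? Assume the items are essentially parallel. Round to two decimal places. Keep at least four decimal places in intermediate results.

The 56-item form is not needed; work directly from the 20-item form with n = 25/20 = 1.2500.
r_{25} = n·r / (1 + (n − 1)·r) = 0.7037 / 1.1407 ≈ 0.6169

0.62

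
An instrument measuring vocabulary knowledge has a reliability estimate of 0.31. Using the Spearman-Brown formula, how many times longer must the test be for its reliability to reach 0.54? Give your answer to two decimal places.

Spearman-Brown solved for the length factor n:
n = r*(1 − r) / [ r (1 − r*) ]
n = 0.54(1 − 0.31) / [0.31(1 − 0.54)]
n = 0.3726 / 0.1426 ≈ 2.6129

2.61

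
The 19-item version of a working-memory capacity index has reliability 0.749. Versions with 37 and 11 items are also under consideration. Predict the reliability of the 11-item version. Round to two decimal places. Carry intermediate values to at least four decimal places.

Only the ratio of lengths matters: n = 11/19 = 0.5789
r_{11} = n·r / (1 + (n − 1)·r) = 0.4336 / 0.6846 ≈ 0.6334

0.63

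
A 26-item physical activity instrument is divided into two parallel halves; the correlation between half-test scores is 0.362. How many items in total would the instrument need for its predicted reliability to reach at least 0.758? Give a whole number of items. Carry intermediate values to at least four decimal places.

72

r_full = 2(0.362)/(1 + 0.362) = 0.5316
n = r_tgt(1 − r_full) / [r_full(1 − r_tgt)] = 0.758 × 0.4684 / (0.5316 × 0.242) ≈ 2.7599
Items = 2.7599 × 26 ≈ 71.76 → 72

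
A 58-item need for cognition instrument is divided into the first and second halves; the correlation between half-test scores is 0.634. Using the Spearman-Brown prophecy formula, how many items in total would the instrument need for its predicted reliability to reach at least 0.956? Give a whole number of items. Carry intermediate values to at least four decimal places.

Corrected full-test reliability: r_full = 2 × 0.634 / (1 + 0.634) ≈ 0.7760
Solve Spearman-Brown for n: n = 0.956(1 − 0.7760) / [0.7760(1 − 0.956)] = 6.2718
Items = 6.2718 × 58 ≈ 363.76 → 364

364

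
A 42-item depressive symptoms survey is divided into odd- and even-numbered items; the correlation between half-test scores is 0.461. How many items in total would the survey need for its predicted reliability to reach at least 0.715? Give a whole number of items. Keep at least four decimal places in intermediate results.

62

r_full = 2(0.461)/(1 + 0.461) = 0.6311
n = r_tgt(1 − r_full) / [r_full(1 − r_tgt)] = 0.715 × 0.3689 / (0.6311 × 0.285) ≈ 1.4665
Required items = 1.4665 × 42 = 61.59, so 62 items.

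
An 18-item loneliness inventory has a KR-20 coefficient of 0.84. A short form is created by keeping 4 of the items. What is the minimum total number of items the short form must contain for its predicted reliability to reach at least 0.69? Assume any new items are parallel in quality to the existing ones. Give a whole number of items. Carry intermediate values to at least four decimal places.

First, r for the 4-item form: n = 4/18 = 0.2222, so r_4 = 0.2222·0.84/(1 + (0.2222 − 1)·0.84) = 0.5384
Then solve for n' with r_old = 0.5384, r_target = 0.69: n' = 0.69(1 − 0.5384)/[0.5384(1 − 0.69)] = 1.9083
Total items = 1.9083 × 4 = 7.63, rounded up to 8.

8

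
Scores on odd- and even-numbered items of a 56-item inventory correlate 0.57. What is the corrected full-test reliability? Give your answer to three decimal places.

0.726

Each half is half the length of the full test, so the full test is n = 2 times a half.
r_full = 2r_hh / (1 + r_hh) = 2 × 0.57 / (1 + 0.57)
       = 1.1400 / 1.5700 = 0.7261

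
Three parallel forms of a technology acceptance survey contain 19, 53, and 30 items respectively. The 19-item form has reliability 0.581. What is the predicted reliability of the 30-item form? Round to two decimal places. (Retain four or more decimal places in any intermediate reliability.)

The 53-item form is not needed; work directly from the 19-item form with n = 30/19 = 1.5789.
r_{30} = n·r / (1 + (n − 1)·r) = 0.9173 / 1.3363 ≈ 0.6864

0.69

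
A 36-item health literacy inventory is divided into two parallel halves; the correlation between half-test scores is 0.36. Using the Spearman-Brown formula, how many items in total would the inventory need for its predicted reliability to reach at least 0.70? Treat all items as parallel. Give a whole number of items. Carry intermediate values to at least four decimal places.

75

Corrected full-test reliability: r_full = 2 × 0.36 / (1 + 0.36) ≈ 0.5294
Solve Spearman-Brown for n: n = 0.70(1 − 0.5294) / [0.5294(1 − 0.70)] = 2.0742
Required items = 2.0742 × 36 = 74.67, so 75 items.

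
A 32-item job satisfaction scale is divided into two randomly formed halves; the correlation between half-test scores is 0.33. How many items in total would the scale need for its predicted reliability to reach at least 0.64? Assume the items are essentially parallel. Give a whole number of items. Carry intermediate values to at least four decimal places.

Corrected full-test reliability: r_full = 2 × 0.33 / (1 + 0.33) ≈ 0.4962
Solve Spearman-Brown for n: n = 0.64(1 − 0.4962) / [0.4962(1 − 0.64)] = 1.8050
Required items = 1.8050 × 32 = 57.76, so 58 items.

58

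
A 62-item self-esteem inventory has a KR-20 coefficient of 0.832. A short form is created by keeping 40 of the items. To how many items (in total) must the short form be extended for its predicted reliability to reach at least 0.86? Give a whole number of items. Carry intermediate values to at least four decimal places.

77

First, r for the 40-item form: n = 40/62 = 0.6452, so r_40 = 0.6452·0.832/(1 + (0.6452 − 1)·0.832) = 0.7616
Then solve for n' with r_old = 0.7616, r_target = 0.86: n' = 0.86(1 − 0.7616)/[0.7616(1 − 0.86)] = 1.9229
Items = 1.9229 × 40 ≈ 76.92 → 77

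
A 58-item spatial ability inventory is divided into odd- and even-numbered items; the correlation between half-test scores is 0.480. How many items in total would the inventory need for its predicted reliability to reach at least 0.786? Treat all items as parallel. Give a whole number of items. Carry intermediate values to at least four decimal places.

Corrected full-test reliability: r_full = 2 × 0.480 / (1 + 0.480) ≈ 0.6486
n = r_tgt(1 − r_full) / [r_full(1 − r_tgt)] = 0.786 × 0.3514 / (0.6486 × 0.214) ≈ 1.9899
Required items = 1.9899 × 58 = 115.41, so 116 items.

116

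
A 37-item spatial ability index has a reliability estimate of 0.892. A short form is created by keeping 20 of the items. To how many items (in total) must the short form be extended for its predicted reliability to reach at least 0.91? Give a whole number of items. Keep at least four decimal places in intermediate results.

Short-form reliability: n = 20/37 = 0.5405; r_20 = n·r/(1+(n−1)r) ≈ 0.8170
Length factor from the short form to reach 0.91: n' = 0.91(1 − 0.8170) / [0.8170(1 − 0.91)] ≈ 2.2648
Total items = 2.2648 × 20 = 45.30, rounded up to 46.

46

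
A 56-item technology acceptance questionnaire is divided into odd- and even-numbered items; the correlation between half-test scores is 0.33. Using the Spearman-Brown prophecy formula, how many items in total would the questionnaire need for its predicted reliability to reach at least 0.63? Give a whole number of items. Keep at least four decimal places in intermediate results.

97

r_full = 2(0.33)/(1 + 0.33) = 0.4962
Solve Spearman-Brown for n: n = 0.63(1 − 0.4962) / [0.4962(1 − 0.63)] = 1.7288
Required items = 1.7288 × 56 = 96.81, so 97 items.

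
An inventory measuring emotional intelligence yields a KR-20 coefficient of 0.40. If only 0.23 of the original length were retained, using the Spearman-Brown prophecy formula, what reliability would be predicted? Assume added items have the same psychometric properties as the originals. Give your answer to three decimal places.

0.133

r_new = 0.23·0.40 / [1 + (0.23 − 1)·0.40]
     = 0.0920 / 0.6920 = 0.1329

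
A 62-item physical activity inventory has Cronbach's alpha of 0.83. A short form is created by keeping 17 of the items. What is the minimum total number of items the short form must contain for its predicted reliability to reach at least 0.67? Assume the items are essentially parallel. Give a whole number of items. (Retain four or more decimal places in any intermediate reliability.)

26

First, r for the 17-item form: n = 17/62 = 0.2742, so r_17 = 0.2742·0.83/(1 + (0.2742 − 1)·0.83) = 0.5724
Length factor from the short form to reach 0.67: n' = 0.67(1 − 0.5724) / [0.5724(1 − 0.67)] ≈ 1.5167
Items = 1.5167 × 17 ≈ 25.78 → 26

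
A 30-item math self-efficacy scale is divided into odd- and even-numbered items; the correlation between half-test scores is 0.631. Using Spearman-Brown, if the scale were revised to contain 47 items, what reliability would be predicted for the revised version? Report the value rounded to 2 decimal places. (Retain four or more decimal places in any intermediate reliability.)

Full-test reliability from the split-half r: r_full = 2(0.631)/(1 + 0.631) = 0.7738
Then adjust to 47 items: n = 47/30 = 1.5667
r_new = n·r_full / (1 + (n − 1)·r_full) = 1.2123 / 1.4385 ≈ 0.8428

0.84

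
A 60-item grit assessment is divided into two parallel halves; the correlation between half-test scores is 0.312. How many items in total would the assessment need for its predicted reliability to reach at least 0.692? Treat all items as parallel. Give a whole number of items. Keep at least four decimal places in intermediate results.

Corrected full-test reliability: r_full = 2 × 0.312 / (1 + 0.312) ≈ 0.4756
n = r_tgt(1 − r_full) / [r_full(1 − r_tgt)] = 0.692 × 0.5244 / (0.4756 × 0.308) ≈ 2.4773
Required items = 2.4773 × 60 = 148.64, so 149 items.

149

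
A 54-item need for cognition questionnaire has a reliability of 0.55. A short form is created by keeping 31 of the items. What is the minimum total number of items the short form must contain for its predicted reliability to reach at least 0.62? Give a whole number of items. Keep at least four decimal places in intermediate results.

73

Short-form reliability: n = 31/54 = 0.5741; r_31 = n·r/(1+(n−1)r) ≈ 0.4123
Then solve for n' with r_old = 0.4123, r_target = 0.62: n' = 0.62(1 − 0.4123)/[0.4123(1 − 0.62)] = 2.3257
Items = 2.3257 × 31 ≈ 72.10 → 73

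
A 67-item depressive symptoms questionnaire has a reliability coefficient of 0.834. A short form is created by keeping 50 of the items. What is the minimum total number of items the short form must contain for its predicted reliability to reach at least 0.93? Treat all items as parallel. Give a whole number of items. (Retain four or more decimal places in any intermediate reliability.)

First, r for the 50-item form: n = 50/67 = 0.7463, so r_50 = 0.7463·0.834/(1 + (0.7463 − 1)·0.834) = 0.7895
Length factor from the short form to reach 0.93: n' = 0.93(1 − 0.7895) / [0.7895(1 − 0.93)] ≈ 3.5423
Total items = 3.5423 × 50 = 177.12, rounded up to 178.

178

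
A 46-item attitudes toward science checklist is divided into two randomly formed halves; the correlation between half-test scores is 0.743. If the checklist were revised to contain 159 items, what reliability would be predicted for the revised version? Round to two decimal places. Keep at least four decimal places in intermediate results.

0.95

Spearman-Brown correction (n = 2): r_full = 2·0.743/(1 + 0.743) = 0.8526
Then adjust to 159 items: n = 159/46 = 3.4565
r_new = n·r_full / (1 + (n − 1)·r_full) = 2.9470 / 3.0944 ≈ 0.9524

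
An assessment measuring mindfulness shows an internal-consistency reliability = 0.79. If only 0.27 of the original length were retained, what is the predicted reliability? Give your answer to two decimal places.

r_new = 0.27·0.79 / [1 + (0.27 − 1)·0.79]
     = 0.2133 / 0.4233 = 0.5039

0.50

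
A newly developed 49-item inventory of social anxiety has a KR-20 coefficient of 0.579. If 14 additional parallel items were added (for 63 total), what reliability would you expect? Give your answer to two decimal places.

Length ratio n = 63/49 = 1.2857
Spearman-Brown: r_new = n·r / (1 + (n − 1)·r)
r_new = (1.2857 × 0.579) / (1 + (1.2857 − 1) × 0.579)
     = 0.7444 / 1.1654 = 0.6388

0.64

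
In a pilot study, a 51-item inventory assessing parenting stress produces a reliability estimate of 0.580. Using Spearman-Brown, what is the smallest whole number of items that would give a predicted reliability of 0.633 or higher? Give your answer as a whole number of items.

n = [0.633 × 0.420] / [0.580 × 0.367]
n = 0.265860 / 0.212860 ≈ 1.2490
So the test needs 1.2490 × 51 ≈ 63.70 items; rounding up, 64.

64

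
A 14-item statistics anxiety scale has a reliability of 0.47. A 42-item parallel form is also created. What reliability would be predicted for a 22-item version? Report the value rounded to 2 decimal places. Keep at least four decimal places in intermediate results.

0.58

Only the ratio of lengths matters: n = 22/14 = 1.5714
r_{22} = n·r / (1 + (n − 1)·r) = 0.7386 / 1.2686 ≈ 0.5822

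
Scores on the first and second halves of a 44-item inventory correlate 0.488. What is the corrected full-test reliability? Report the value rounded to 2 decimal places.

0.66

The full test is twice the length of either half (n = 2).
r_full = 2(0.488) / (1 + 0.488)
r_full = 0.9760 / 1.4880 ≈ 0.6559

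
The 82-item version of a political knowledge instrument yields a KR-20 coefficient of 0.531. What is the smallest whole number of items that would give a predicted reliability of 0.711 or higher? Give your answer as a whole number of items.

179

n = 0.711(1 − 0.531) / [0.531(1 − 0.711)]
  = 0.333459 / 0.153459 = 2.1730
So the test needs 2.1730 × 82 ≈ 178.19 items; rounding up, 179.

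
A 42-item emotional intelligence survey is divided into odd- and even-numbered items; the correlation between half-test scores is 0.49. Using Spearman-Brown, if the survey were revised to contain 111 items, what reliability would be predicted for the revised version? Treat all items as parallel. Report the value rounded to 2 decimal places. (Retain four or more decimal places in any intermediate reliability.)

First correct the split-half correlation to full-test reliability: r_full = 2 × 0.49 / (1 + 0.49) ≈ 0.6577
Length factor from 42 to 111 items: n = 111/42 = 2.6429
r_new = n·r_full / (1 + (n − 1)·r_full) = 1.7382 / 2.0805 ≈ 0.8355

0.84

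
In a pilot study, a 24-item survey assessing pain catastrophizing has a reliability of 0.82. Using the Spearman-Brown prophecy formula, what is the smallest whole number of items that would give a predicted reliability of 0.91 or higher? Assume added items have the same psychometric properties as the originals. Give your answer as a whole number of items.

Invert Spearman-Brown to solve for n:
n = r*(1 − r) / [ r (1 − r*) ]
n = 0.91 × (1 − 0.82) / [ 0.82 × (1 − 0.91) ]
  = 0.1638 / 0.0738 = 2.2195
2.2195 × 24 = 53.27 → 54 items

54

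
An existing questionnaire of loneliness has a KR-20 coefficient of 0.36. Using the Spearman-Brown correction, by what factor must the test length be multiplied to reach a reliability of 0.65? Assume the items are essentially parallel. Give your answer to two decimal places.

Rearranging the Spearman-Brown formula for n,
n = r_target (1 − r_old) / [ r_old (1 − r_target) ]
n = 0.65 × (1 − 0.36) / [ 0.36 × (1 − 0.65) ]
n = 0.4160 / 0.1260 ≈ 3.3016

3.30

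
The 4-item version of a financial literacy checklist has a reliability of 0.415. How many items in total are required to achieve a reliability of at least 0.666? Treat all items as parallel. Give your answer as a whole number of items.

Rearranging the Spearman-Brown formula for n,
n = r*(1 − r) / [ r (1 − r*) ]
n = [0.666 × 0.585] / [0.415 × 0.334]
n = 0.389610 / 0.138610 ≈ 2.8108
So the test needs 2.8108 × 4 ≈ 11.24 items; rounding up, 12.

12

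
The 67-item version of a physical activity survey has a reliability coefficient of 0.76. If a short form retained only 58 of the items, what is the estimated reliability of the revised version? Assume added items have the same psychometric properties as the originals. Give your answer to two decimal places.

0.73

Length ratio n = 58/67 = 0.8657
Spearman-Brown: r_new = n·r / (1 + (n − 1)·r)
r_new = 0.8657·0.76 / [1 + (0.8657 − 1)·0.76]
r_new = 0.6579 / 0.8979 ≈ 0.7327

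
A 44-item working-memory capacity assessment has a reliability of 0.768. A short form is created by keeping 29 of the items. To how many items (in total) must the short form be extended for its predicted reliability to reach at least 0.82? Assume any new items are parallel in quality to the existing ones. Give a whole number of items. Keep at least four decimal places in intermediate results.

First, r for the 29-item form: n = 29/44 = 0.6591, so r_29 = 0.6591·0.768/(1 + (0.6591 − 1)·0.768) = 0.6857
Length factor from the short form to reach 0.82: n' = 0.82(1 − 0.6857) / [0.6857(1 − 0.82)] ≈ 2.0881
Total items = 2.0881 × 29 = 60.55, rounded up to 61.

61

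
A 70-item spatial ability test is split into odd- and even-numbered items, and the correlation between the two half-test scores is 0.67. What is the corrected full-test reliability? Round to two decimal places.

0.80

The full test is twice the length of either half (n = 2).
r_full = 2r_hh / (1 + r_hh) = 2 × 0.67 / (1 + 0.67)
r_full = 1.3400 / 1.6700 ≈ 0.8024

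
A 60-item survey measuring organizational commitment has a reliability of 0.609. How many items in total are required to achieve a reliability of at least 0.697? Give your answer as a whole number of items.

89

Spearman-Brown solved for the length factor n:
n = r*(1 − r) / [ r (1 − r*) ]
n = 0.697 × (1 − 0.609) / [ 0.609 × (1 − 0.697) ]
  = 0.272527 / 0.184527 = 1.4769
Items needed = n × 60 = 1.4769 × 60 ≈ 88.61 → round up to 89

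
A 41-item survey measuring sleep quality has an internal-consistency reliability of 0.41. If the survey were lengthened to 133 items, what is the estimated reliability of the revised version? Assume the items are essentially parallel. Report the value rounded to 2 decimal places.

0.69

Length ratio n = 133/41 = 3.2439
Apply the Spearman-Brown prophecy formula, r' = nr / [1 + (n − 1)r]:
r_new = (3.2439 × 0.41) / (1 + (3.2439 − 1) × 0.41)
r_new = 1.3300 / 1.9200 ≈ 0.6927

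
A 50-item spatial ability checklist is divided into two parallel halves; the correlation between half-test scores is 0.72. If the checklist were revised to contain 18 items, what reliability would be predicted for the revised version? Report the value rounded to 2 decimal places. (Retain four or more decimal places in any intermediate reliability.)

0.65

First correct the split-half correlation to full-test reliability: r_full = 2 × 0.72 / (1 + 0.72) ≈ 0.8372
Length factor from 50 to 18 items: n = 18/50 = 0.3600
r_new = n·r_full / (1 + (n − 1)·r_full) = 0.3014 / 0.4642 ≈ 0.6493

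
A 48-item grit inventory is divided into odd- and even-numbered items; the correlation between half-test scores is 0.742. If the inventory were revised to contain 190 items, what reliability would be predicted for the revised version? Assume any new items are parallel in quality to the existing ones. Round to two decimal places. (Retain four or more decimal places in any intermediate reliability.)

0.96

First correct the split-half correlation to full-test reliability: r_full = 2 × 0.742 / (1 + 0.742) ≈ 0.8519
Length factor from 48 to 190 items: n = 190/48 = 3.9583
r_new = n·r_full / (1 + (n − 1)·r_full) = 3.3721 / 3.5202 ≈ 0.9579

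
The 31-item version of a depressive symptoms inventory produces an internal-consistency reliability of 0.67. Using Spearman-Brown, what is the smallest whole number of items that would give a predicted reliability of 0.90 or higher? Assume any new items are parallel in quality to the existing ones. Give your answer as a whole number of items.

138

n = [0.90 × 0.33] / [0.67 × 0.10]
n = 0.2970 / 0.0670 ≈ 4.4328
Items needed = n × 31 = 4.4328 × 31 ≈ 137.42 → round up to 138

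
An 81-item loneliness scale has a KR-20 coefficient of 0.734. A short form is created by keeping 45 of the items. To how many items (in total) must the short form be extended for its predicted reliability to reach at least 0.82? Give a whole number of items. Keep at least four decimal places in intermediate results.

134

First, r for the 45-item form: n = 45/81 = 0.5556, so r_45 = 0.5556·0.734/(1 + (0.5556 − 1)·0.734) = 0.6052
Then solve for n' with r_old = 0.6052, r_target = 0.82: n' = 0.82(1 − 0.6052)/[0.6052(1 − 0.82)] = 2.9718
Total items = 2.9718 × 45 = 133.73, rounded up to 134.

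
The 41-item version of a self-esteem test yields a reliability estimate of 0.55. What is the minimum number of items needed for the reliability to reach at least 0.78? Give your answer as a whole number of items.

Invert Spearman-Brown to solve for n:
n = r_target (1 − r_old) / [ r_old (1 − r_target) ]
n = [0.78 × 0.45] / [0.55 × 0.22]
  = 0.3510 / 0.1210 = 2.9008
So the test needs 2.9008 × 41 ≈ 118.93 items; rounding up, 119.

119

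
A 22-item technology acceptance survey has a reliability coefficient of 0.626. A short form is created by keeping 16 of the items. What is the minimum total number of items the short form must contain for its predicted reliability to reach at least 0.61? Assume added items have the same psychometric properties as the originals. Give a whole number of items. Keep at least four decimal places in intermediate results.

Short-form reliability: n = 16/22 = 0.7273; r_16 = n·r/(1+(n−1)r) ≈ 0.5490
Length factor from the short form to reach 0.61: n' = 0.61(1 − 0.5490) / [0.5490(1 − 0.61)] ≈ 1.2849
Items = 1.2849 × 16 ≈ 20.56 → 21

21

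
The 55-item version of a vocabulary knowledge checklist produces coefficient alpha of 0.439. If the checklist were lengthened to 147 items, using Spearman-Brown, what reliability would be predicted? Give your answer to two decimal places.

0.68

The new length is 147/55 = 2.6727 times the old.
r_new = 2.6727·0.439 / [1 + (2.6727 − 1)·0.439]
r_new = 1.1733 / 1.7343 ≈ 0.6765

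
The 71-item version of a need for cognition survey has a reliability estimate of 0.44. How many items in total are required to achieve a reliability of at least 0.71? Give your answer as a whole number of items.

222

n = 0.71(1 − 0.44) / [0.44(1 − 0.71)]
  = 0.3976 / 0.1276 = 3.1160
Items needed = n × 71 = 3.1160 × 71 ≈ 221.24 → round up to 222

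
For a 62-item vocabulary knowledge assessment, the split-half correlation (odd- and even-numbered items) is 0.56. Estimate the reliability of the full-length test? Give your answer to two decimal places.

r_full = 2r_hh / (1 + r_hh) = 2 × 0.56 / (1 + 0.56)
r_full = 1.1200 / 1.5600 ≈ 0.7179

0.72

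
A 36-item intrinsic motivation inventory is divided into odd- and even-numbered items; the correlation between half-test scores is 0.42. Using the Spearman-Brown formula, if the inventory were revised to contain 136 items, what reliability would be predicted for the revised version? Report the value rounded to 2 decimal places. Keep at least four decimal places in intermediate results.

0.85

Full-test reliability from the split-half r: r_full = 2(0.42)/(1 + 0.42) = 0.5915
Then adjust to 136 items: n = 136/36 = 3.7778
r_new = n·r_full / (1 + (n − 1)·r_full) = 2.2346 / 2.6431 ≈ 0.8454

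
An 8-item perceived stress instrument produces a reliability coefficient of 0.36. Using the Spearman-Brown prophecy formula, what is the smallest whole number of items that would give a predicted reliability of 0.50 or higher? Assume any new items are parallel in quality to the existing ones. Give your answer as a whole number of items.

15

n = [0.50 × 0.64] / [0.36 × 0.50]
n = 0.3200 / 0.1800 ≈ 1.7778
Items needed = n × 8 = 1.7778 × 8 ≈ 14.22 → round up to 15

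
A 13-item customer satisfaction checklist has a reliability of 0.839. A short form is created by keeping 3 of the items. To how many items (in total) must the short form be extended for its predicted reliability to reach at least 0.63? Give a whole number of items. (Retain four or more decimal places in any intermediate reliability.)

Short-form reliability: n = 3/13 = 0.2308; r_3 = n·r/(1+(n−1)r) ≈ 0.5460
Length factor from the short form to reach 0.63: n' = 0.63(1 − 0.5460) / [0.5460(1 − 0.63)] ≈ 1.4158
Items = 1.4158 × 3 ≈ 4.25 → 5

5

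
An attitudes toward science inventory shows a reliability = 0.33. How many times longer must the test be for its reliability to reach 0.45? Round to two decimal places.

1.66

Invert Spearman-Brown to solve for n:
n = r*(1 − r) / [ r (1 − r*) ]
n = [0.45 × 0.67] / [0.33 × 0.55]
n = 0.3015 / 0.1815 ≈ 1.6612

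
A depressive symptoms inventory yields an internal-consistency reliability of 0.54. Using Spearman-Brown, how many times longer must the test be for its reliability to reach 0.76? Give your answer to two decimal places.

2.70

Spearman-Brown solved for the length factor n:
n = r*(1 − r) / [ r (1 − r*) ]
n = 0.76 × (1 − 0.54) / [ 0.54 × (1 − 0.76) ]
  = 0.3496 / 0.1296 = 2.6975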